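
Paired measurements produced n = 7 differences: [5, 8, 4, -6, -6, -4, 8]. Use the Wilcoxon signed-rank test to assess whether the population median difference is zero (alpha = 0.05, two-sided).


Step 1: Drop any zero differences (none here) and take |d_i|.
|d| = [5, 8, 4, 6, 6, 4, 8]
Step 2: Midrank |d_i| (ties get averaged ranks).
ranks: |5|->3, |8|->6.5, |4|->1.5, |6|->4.5, |6|->4.5, |4|->1.5, |8|->6.5
Step 3: Attach original signs; sum ranks with positive sign and with negative sign.
W+ = 3 + 6.5 + 1.5 + 6.5 = 17.5
W- = 4.5 + 4.5 + 1.5 = 10.5
(Check: W+ + W- = 28 should equal n(n+1)/2 = 28.)
Step 4: Test statistic W = min(W+, W-) = 10.5.
Step 5: Ties in |d|, so use the tie-corrected normal approximation.
        E[W] = n(n+1)/4 = 7*8/4 = 14.
        Tie groups: |d|=4 (t=2), |d|=6 (t=2), |d|=8 (t=2); sum(t^3 - t) = 18.
        Var[W] = n(n+1)(2n+1)/24 - sum(t^3-t)/48 = 840/24 - 18/48 = 34.625.
        z = (W - E[W]) / sqrt(Var[W]) = (10.5 - 14) / 5.8843 = -0.5948.
        Two-sided p = 2*Phi(z) = 0.551975.
Step 6: alpha = 0.05. fail to reject H0.

W+ = 17.5, W- = 10.5, W = min = 10.5, p = 0.551975, fail to reject H0.


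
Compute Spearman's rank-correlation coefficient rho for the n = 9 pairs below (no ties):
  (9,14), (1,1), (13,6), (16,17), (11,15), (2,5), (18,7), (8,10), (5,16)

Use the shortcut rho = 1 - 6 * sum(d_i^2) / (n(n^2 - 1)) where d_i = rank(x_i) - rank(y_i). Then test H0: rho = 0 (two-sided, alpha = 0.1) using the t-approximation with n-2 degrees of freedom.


Step 1: Rank x and y separately (midranks; no ties here).
rank(x): 9->5, 1->1, 13->7, 16->8, 11->6, 2->2, 18->9, 8->4, 5->3
rank(y): 14->6, 1->1, 6->3, 17->9, 15->7, 5->2, 7->4, 10->5, 16->8
Step 2: d_i = R_x(i) - R_y(i); compute d_i^2.
  (5-6)^2=1, (1-1)^2=0, (7-3)^2=16, (8-9)^2=1, (6-7)^2=1, (2-2)^2=0, (9-4)^2=25, (4-5)^2=1, (3-8)^2=25
sum(d^2) = 70.
Step 3: rho = 1 - 6*70 / (9*(9^2 - 1)) = 1 - 420/720 = 0.416667.
Step 4: Under H0, t = rho * sqrt((n-2)/(1-rho^2)) = 1.2127 ~ t(7).
Step 5: Two-sided p-value from the t-distribution with 7 df = 0.264586.
Step 6: alpha = 0.1. fail to reject H0.

rho = 0.4167, p = 0.264586, fail to reject H0 at alpha = 0.1.


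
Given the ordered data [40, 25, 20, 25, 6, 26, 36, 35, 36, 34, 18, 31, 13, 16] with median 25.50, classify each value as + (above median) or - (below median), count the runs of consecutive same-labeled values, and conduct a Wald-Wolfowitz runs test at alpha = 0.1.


Step 1: Compute median = 25.50; label A = above, B = below.
Labels in order: ABBBBAAAAABABB  (n_A = 7, n_B = 7)
Step 2: Count runs R = 6.
Step 3: Under H0 (random ordering), E[R] = 2*n_A*n_B/(n_A+n_B) + 1 = 2*7*7/14 + 1 = 8.0000.
        Var[R] = 2*n_A*n_B*(2*n_A*n_B - n_A - n_B) / ((n_A+n_B)^2 * (n_A+n_B-1)) = 8232/2548 = 3.2308.
        SD[R] = 1.7974.
Step 4: Continuity-corrected z = (R + 0.5 - E[R]) / SD[R] = (6 + 0.5 - 8.0000) / 1.7974 = -0.8345.
Step 5: Two-sided p-value via normal approximation = 2*(1 - Phi(|z|)) = 0.403986.
Step 6: alpha = 0.1. fail to reject H0.

R = 6, z = -0.8345, p = 0.403986, fail to reject H0.


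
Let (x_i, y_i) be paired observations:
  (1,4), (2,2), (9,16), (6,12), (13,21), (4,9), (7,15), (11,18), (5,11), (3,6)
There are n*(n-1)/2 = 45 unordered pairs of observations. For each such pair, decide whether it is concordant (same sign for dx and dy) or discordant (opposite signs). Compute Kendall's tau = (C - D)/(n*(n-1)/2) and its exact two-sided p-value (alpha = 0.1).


Step 1: Enumerate the 45 unordered pairs (i,j) with i<j and classify each by sign(x_j-x_i) * sign(y_j-y_i).
  (1,2):dx=+1,dy=-2->D; (1,3):dx=+8,dy=+12->C; (1,4):dx=+5,dy=+8->C; (1,5):dx=+12,dy=+17->C
  (1,6):dx=+3,dy=+5->C; (1,7):dx=+6,dy=+11->C; (1,8):dx=+10,dy=+14->C; (1,9):dx=+4,dy=+7->C
  (1,10):dx=+2,dy=+2->C; (2,3):dx=+7,dy=+14->C; (2,4):dx=+4,dy=+10->C; (2,5):dx=+11,dy=+19->C
  (2,6):dx=+2,dy=+7->C; (2,7):dx=+5,dy=+13->C; (2,8):dx=+9,dy=+16->C; (2,9):dx=+3,dy=+9->C
  (2,10):dx=+1,dy=+4->C; (3,4):dx=-3,dy=-4->C; (3,5):dx=+4,dy=+5->C; (3,6):dx=-5,dy=-7->C
  (3,7):dx=-2,dy=-1->C; (3,8):dx=+2,dy=+2->C; (3,9):dx=-4,dy=-5->C; (3,10):dx=-6,dy=-10->C
  (4,5):dx=+7,dy=+9->C; (4,6):dx=-2,dy=-3->C; (4,7):dx=+1,dy=+3->C; (4,8):dx=+5,dy=+6->C
  (4,9):dx=-1,dy=-1->C; (4,10):dx=-3,dy=-6->C; (5,6):dx=-9,dy=-12->C; (5,7):dx=-6,dy=-6->C
  (5,8):dx=-2,dy=-3->C; (5,9):dx=-8,dy=-10->C; (5,10):dx=-10,dy=-15->C; (6,7):dx=+3,dy=+6->C
  (6,8):dx=+7,dy=+9->C; (6,9):dx=+1,dy=+2->C; (6,10):dx=-1,dy=-3->C; (7,8):dx=+4,dy=+3->C
  (7,9):dx=-2,dy=-4->C; (7,10):dx=-4,dy=-9->C; (8,9):dx=-6,dy=-7->C; (8,10):dx=-8,dy=-12->C
  (9,10):dx=-2,dy=-5->C
Step 2: C = 44, D = 1, total pairs = 45.
Step 3: tau = (C - D)/(n(n-1)/2) = (44 - 1)/45 = 0.955556.
Step 4: Exact two-sided p-value (enumerate n! = 3628800 permutations of y under H0): p = 0.000006.
Step 5: alpha = 0.1. reject H0.

tau_b = 0.9556 (C=44, D=1), p = 0.000006, reject H0.


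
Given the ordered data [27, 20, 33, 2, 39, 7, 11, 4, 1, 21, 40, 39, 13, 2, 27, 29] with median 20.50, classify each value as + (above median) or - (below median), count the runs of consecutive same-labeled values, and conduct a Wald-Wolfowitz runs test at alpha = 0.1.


Step 1: Compute median = 20.50; label A = above, B = below.
Labels in order: ABABABBBBAAABBAA  (n_A = 8, n_B = 8)
Step 2: Count runs R = 9.
Step 3: Under H0 (random ordering), E[R] = 2*n_A*n_B/(n_A+n_B) + 1 = 2*8*8/16 + 1 = 9.0000.
        Var[R] = 2*n_A*n_B*(2*n_A*n_B - n_A - n_B) / ((n_A+n_B)^2 * (n_A+n_B-1)) = 14336/3840 = 3.7333.
        SD[R] = 1.9322.
Step 4: R = E[R], so z = 0 with no continuity correction.
Step 5: Two-sided p-value via normal approximation = 2*(1 - Phi(|z|)) = 1.000000.
Step 6: alpha = 0.1. fail to reject H0.

R = 9, z = 0.0000, p = 1.000000, fail to reject H0.


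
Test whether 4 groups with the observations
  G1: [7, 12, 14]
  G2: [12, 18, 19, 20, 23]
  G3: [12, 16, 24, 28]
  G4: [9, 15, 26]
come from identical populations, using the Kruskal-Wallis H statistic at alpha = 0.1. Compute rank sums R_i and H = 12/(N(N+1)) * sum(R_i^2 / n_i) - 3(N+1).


Step 1: Combine all N = 15 observations and assign midranks.
sorted (value, group, rank): (7,G1,1), (9,G4,2), (12,G1,4), (12,G2,4), (12,G3,4), (14,G1,6), (15,G4,7), (16,G3,8), (18,G2,9), (19,G2,10), (20,G2,11), (23,G2,12), (24,G3,13), (26,G4,14), (28,G3,15)
Step 2: Sum ranks within each group.
R_1 = 11 (n_1 = 3)
R_2 = 46 (n_2 = 5)
R_3 = 40 (n_3 = 4)
R_4 = 23 (n_4 = 3)
Step 3: H = 12/(N(N+1)) * sum(R_i^2/n_i) - 3(N+1)
     = 12/(15*16) * (11^2/3 + 46^2/5 + 40^2/4 + 23^2/3) - 3*16
     = 0.050000 * 1039.87 - 48
     = 3.993333.
Step 4: Ties present; correction factor C = 1 - 24/(15^3 - 15) = 0.992857. Corrected H = 3.993333 / 0.992857 = 4.022062.
Step 5: Under H0, H ~ chi^2(3); p-value = 0.259092.
Step 6: alpha = 0.1. fail to reject H0.

H = 4.0221, df = 3, p = 0.259092, fail to reject H0.


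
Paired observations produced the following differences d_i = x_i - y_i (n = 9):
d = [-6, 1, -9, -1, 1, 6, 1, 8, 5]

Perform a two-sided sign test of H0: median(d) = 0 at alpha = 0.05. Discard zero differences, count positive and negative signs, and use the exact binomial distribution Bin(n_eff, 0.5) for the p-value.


Step 1: Discard zero differences. Original n = 9; n_eff = number of nonzero differences = 9.
Nonzero differences (with sign): -6, +1, -9, -1, +1, +6, +1, +8, +5
Step 2: Count signs: positive = 6, negative = 3.
Step 3: Under H0: P(positive) = 0.5, so the number of positives S ~ Bin(9, 0.5).
Step 4: Two-sided exact p-value = sum of Bin(9,0.5) probabilities at or below the observed probability = 0.507812.
Step 5: alpha = 0.05. fail to reject H0.

n_eff = 9, pos = 6, neg = 3, p = 0.507812, fail to reject H0.


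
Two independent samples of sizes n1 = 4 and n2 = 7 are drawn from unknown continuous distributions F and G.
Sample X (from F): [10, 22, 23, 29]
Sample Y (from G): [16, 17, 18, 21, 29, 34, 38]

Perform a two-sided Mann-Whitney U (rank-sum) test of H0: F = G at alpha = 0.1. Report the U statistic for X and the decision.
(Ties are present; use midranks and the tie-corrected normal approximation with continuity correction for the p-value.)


Step 1: Combine and sort all 11 observations; assign midranks.
sorted (value, group): (10,X), (16,Y), (17,Y), (18,Y), (21,Y), (22,X), (23,X), (29,X), (29,Y), (34,Y), (38,Y)
ranks: 10->1, 16->2, 17->3, 18->4, 21->5, 22->6, 23->7, 29->8.5, 29->8.5, 34->10, 38->11
Step 2: Rank sum for X: R1 = 1 + 6 + 7 + 8.5 = 22.5.
Step 3: U_X = R1 - n1(n1+1)/2 = 22.5 - 4*5/2 = 22.5 - 10 = 12.5.
       U_Y = n1*n2 - U_X = 28 - 12.5 = 15.5.
Step 4: Ties are present, so use the tie-corrected normal approximation (with continuity correction) for the p-value.
Step 5: p-value = 0.849769; compare to alpha = 0.1. fail to reject H0.

U_X = 12.5, p = 0.849769, fail to reject H0 at alpha = 0.1.


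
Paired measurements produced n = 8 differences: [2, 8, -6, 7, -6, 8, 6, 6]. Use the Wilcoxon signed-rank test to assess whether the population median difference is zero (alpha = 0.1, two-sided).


Step 1: Drop any zero differences (none here) and take |d_i|.
|d| = [2, 8, 6, 7, 6, 8, 6, 6]
Step 2: Midrank |d_i| (ties get averaged ranks).
ranks: |2|->1, |8|->7.5, |6|->3.5, |7|->6, |6|->3.5, |8|->7.5, |6|->3.5, |6|->3.5
Step 3: Attach original signs; sum ranks with positive sign and with negative sign.
W+ = 1 + 7.5 + 6 + 7.5 + 3.5 + 3.5 = 29
W- = 3.5 + 3.5 = 7
(Check: W+ + W- = 36 should equal n(n+1)/2 = 36.)
Step 4: Test statistic W = min(W+, W-) = 7.
Step 5: Ties in |d|, so use the tie-corrected normal approximation.
        E[W] = n(n+1)/4 = 8*9/4 = 18.
        Tie groups: |d|=6 (t=4), |d|=8 (t=2); sum(t^3 - t) = 66.
        Var[W] = n(n+1)(2n+1)/24 - sum(t^3-t)/48 = 1224/24 - 66/48 = 49.625.
        z = (W - E[W]) / sqrt(Var[W]) = (7 - 18) / 7.0445 = -1.5615.
        Two-sided p = 2*Phi(z) = 0.118405.
Step 6: alpha = 0.1. fail to reject H0.

W+ = 29, W- = 7, W = min = 7, p = 0.118405, fail to reject H0.


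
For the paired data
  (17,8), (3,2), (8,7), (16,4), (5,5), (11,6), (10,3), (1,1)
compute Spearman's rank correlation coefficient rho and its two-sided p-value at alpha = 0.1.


Step 1: Rank x and y separately (midranks; no ties here).
rank(x): 17->8, 3->2, 8->4, 16->7, 5->3, 11->6, 10->5, 1->1
rank(y): 8->8, 2->2, 7->7, 4->4, 5->5, 6->6, 3->3, 1->1
Step 2: d_i = R_x(i) - R_y(i); compute d_i^2.
  (8-8)^2=0, (2-2)^2=0, (4-7)^2=9, (7-4)^2=9, (3-5)^2=4, (6-6)^2=0, (5-3)^2=4, (1-1)^2=0
sum(d^2) = 26.
Step 3: rho = 1 - 6*26 / (8*(8^2 - 1)) = 1 - 156/504 = 0.690476.
Step 4: Under H0, t = rho * sqrt((n-2)/(1-rho^2)) = 2.3382 ~ t(6).
Step 5: Two-sided p-value from the t-distribution with 6 df = 0.057990.
Step 6: alpha = 0.1. reject H0.

rho = 0.6905, p = 0.057990, reject H0 at alpha = 0.1.


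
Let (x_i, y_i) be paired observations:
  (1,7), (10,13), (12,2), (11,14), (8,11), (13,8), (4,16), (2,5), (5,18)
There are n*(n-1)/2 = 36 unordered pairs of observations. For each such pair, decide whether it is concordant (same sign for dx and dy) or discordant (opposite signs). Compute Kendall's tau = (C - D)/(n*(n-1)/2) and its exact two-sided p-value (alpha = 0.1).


Step 1: Enumerate the 36 unordered pairs (i,j) with i<j and classify each by sign(x_j-x_i) * sign(y_j-y_i).
  (1,2):dx=+9,dy=+6->C; (1,3):dx=+11,dy=-5->D; (1,4):dx=+10,dy=+7->C; (1,5):dx=+7,dy=+4->C
  (1,6):dx=+12,dy=+1->C; (1,7):dx=+3,dy=+9->C; (1,8):dx=+1,dy=-2->D; (1,9):dx=+4,dy=+11->C
  (2,3):dx=+2,dy=-11->D; (2,4):dx=+1,dy=+1->C; (2,5):dx=-2,dy=-2->C; (2,6):dx=+3,dy=-5->D
  (2,7):dx=-6,dy=+3->D; (2,8):dx=-8,dy=-8->C; (2,9):dx=-5,dy=+5->D; (3,4):dx=-1,dy=+12->D
  (3,5):dx=-4,dy=+9->D; (3,6):dx=+1,dy=+6->C; (3,7):dx=-8,dy=+14->D; (3,8):dx=-10,dy=+3->D
  (3,9):dx=-7,dy=+16->D; (4,5):dx=-3,dy=-3->C; (4,6):dx=+2,dy=-6->D; (4,7):dx=-7,dy=+2->D
  (4,8):dx=-9,dy=-9->C; (4,9):dx=-6,dy=+4->D; (5,6):dx=+5,dy=-3->D; (5,7):dx=-4,dy=+5->D
  (5,8):dx=-6,dy=-6->C; (5,9):dx=-3,dy=+7->D; (6,7):dx=-9,dy=+8->D; (6,8):dx=-11,dy=-3->C
  (6,9):dx=-8,dy=+10->D; (7,8):dx=-2,dy=-11->C; (7,9):dx=+1,dy=+2->C; (8,9):dx=+3,dy=+13->C
Step 2: C = 17, D = 19, total pairs = 36.
Step 3: tau = (C - D)/(n(n-1)/2) = (17 - 19)/36 = -0.055556.
Step 4: Exact two-sided p-value (enumerate n! = 362880 permutations of y under H0): p = 0.919455.
Step 5: alpha = 0.1. fail to reject H0.

tau_b = -0.0556 (C=17, D=19), p = 0.919455, fail to reject H0.


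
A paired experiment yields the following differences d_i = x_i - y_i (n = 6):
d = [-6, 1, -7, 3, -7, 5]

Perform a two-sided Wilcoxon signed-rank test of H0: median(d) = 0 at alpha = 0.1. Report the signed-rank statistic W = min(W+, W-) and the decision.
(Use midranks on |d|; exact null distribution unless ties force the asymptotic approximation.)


Step 1: Drop any zero differences (none here) and take |d_i|.
|d| = [6, 1, 7, 3, 7, 5]
Step 2: Midrank |d_i| (ties get averaged ranks).
ranks: |6|->4, |1|->1, |7|->5.5, |3|->2, |7|->5.5, |5|->3
Step 3: Attach original signs; sum ranks with positive sign and with negative sign.
W+ = 1 + 2 + 3 = 6
W- = 4 + 5.5 + 5.5 = 15
(Check: W+ + W- = 21 should equal n(n+1)/2 = 21.)
Step 4: Test statistic W = min(W+, W-) = 6.
Step 5: Ties in |d|, so use the tie-corrected normal approximation.
        E[W] = n(n+1)/4 = 6*7/4 = 10.5.
        Tie groups: |d|=7 (t=2); sum(t^3 - t) = 6.
        Var[W] = n(n+1)(2n+1)/24 - sum(t^3-t)/48 = 546/24 - 6/48 = 22.625.
        z = (W - E[W]) / sqrt(Var[W]) = (6 - 10.5) / 4.7566 = -0.9461.
        Two-sided p = 2*Phi(z) = 0.344118.
Step 6: alpha = 0.1. fail to reject H0.

W+ = 6, W- = 15, W = min = 6, p = 0.344118, fail to reject H0.


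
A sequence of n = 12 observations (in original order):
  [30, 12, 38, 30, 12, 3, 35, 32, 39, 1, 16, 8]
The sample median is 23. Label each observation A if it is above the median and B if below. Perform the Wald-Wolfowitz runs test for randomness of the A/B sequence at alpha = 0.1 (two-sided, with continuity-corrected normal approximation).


Step 1: Compute median = 23; label A = above, B = below.
Labels in order: ABAABBAAABBB  (n_A = 6, n_B = 6)
Step 2: Count runs R = 6.
Step 3: Under H0 (random ordering), E[R] = 2*n_A*n_B/(n_A+n_B) + 1 = 2*6*6/12 + 1 = 7.0000.
        Var[R] = 2*n_A*n_B*(2*n_A*n_B - n_A - n_B) / ((n_A+n_B)^2 * (n_A+n_B-1)) = 4320/1584 = 2.7273.
        SD[R] = 1.6514.
Step 4: Continuity-corrected z = (R + 0.5 - E[R]) / SD[R] = (6 + 0.5 - 7.0000) / 1.6514 = -0.3028.
Step 5: Two-sided p-value via normal approximation = 2*(1 - Phi(|z|)) = 0.762069.
Step 6: alpha = 0.1. fail to reject H0.

R = 6, z = -0.3028, p = 0.762069, fail to reject H0.


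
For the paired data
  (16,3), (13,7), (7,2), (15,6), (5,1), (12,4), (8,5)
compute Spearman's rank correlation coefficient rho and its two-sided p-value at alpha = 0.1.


Step 1: Rank x and y separately (midranks; no ties here).
rank(x): 16->7, 13->5, 7->2, 15->6, 5->1, 12->4, 8->3
rank(y): 3->3, 7->7, 2->2, 6->6, 1->1, 4->4, 5->5
Step 2: d_i = R_x(i) - R_y(i); compute d_i^2.
  (7-3)^2=16, (5-7)^2=4, (2-2)^2=0, (6-6)^2=0, (1-1)^2=0, (4-4)^2=0, (3-5)^2=4
sum(d^2) = 24.
Step 3: rho = 1 - 6*24 / (7*(7^2 - 1)) = 1 - 144/336 = 0.571429.
Step 4: Under H0, t = rho * sqrt((n-2)/(1-rho^2)) = 1.5570 ~ t(5).
Step 5: Two-sided p-value from the t-distribution with 5 df = 0.180202.
Step 6: alpha = 0.1. fail to reject H0.

rho = 0.5714, p = 0.180202, fail to reject H0 at alpha = 0.1.


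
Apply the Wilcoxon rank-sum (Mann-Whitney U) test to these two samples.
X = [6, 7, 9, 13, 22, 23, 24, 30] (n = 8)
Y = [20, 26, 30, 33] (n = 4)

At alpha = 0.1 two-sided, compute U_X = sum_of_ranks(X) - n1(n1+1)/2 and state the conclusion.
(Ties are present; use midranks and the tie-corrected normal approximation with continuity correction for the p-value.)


Step 1: Combine and sort all 12 observations; assign midranks.
sorted (value, group): (6,X), (7,X), (9,X), (13,X), (20,Y), (22,X), (23,X), (24,X), (26,Y), (30,X), (30,Y), (33,Y)
ranks: 6->1, 7->2, 9->3, 13->4, 20->5, 22->6, 23->7, 24->8, 26->9, 30->10.5, 30->10.5, 33->12
Step 2: Rank sum for X: R1 = 1 + 2 + 3 + 4 + 6 + 7 + 8 + 10.5 = 41.5.
Step 3: U_X = R1 - n1(n1+1)/2 = 41.5 - 8*9/2 = 41.5 - 36 = 5.5.
       U_Y = n1*n2 - U_X = 32 - 5.5 = 26.5.
Step 4: Ties are present, so use the tie-corrected normal approximation (with continuity correction) for the p-value.
Step 5: p-value = 0.088869; compare to alpha = 0.1. reject H0.

U_X = 5.5, p = 0.088869, reject H0 at alpha = 0.1.


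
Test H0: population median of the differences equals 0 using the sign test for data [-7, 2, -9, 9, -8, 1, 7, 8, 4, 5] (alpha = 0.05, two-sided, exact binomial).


Step 1: Discard zero differences. Original n = 10; n_eff = number of nonzero differences = 10.
Nonzero differences (with sign): -7, +2, -9, +9, -8, +1, +7, +8, +4, +5
Step 2: Count signs: positive = 7, negative = 3.
Step 3: Under H0: P(positive) = 0.5, so the number of positives S ~ Bin(10, 0.5).
Step 4: Two-sided exact p-value = sum of Bin(10,0.5) probabilities at or below the observed probability = 0.343750.
Step 5: alpha = 0.05. fail to reject H0.

n_eff = 10, pos = 7, neg = 3, p = 0.343750, fail to reject H0.


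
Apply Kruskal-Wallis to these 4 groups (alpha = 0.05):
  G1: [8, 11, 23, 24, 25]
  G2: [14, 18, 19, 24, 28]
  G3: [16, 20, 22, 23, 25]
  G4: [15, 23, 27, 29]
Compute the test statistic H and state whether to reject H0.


Step 1: Combine all N = 19 observations and assign midranks.
sorted (value, group, rank): (8,G1,1), (11,G1,2), (14,G2,3), (15,G4,4), (16,G3,5), (18,G2,6), (19,G2,7), (20,G3,8), (22,G3,9), (23,G1,11), (23,G3,11), (23,G4,11), (24,G1,13.5), (24,G2,13.5), (25,G1,15.5), (25,G3,15.5), (27,G4,17), (28,G2,18), (29,G4,19)
Step 2: Sum ranks within each group.
R_1 = 43 (n_1 = 5)
R_2 = 47.5 (n_2 = 5)
R_3 = 48.5 (n_3 = 5)
R_4 = 51 (n_4 = 4)
Step 3: H = 12/(N(N+1)) * sum(R_i^2/n_i) - 3(N+1)
     = 12/(19*20) * (43^2/5 + 47.5^2/5 + 48.5^2/5 + 51^2/4) - 3*20
     = 0.031579 * 1941.75 - 60
     = 1.318421.
Step 4: Ties present; correction factor C = 1 - 36/(19^3 - 19) = 0.994737. Corrected H = 1.318421 / 0.994737 = 1.325397.
Step 5: Under H0, H ~ chi^2(3); p-value = 0.723111.
Step 6: alpha = 0.05. fail to reject H0.

H = 1.3254, df = 3, p = 0.723111, fail to reject H0.


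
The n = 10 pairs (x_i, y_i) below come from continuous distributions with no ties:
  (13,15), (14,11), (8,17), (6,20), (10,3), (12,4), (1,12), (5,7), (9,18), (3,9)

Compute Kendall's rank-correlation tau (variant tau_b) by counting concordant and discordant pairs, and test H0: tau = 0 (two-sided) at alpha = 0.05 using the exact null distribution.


Step 1: Enumerate the 45 unordered pairs (i,j) with i<j and classify each by sign(x_j-x_i) * sign(y_j-y_i).
  (1,2):dx=+1,dy=-4->D; (1,3):dx=-5,dy=+2->D; (1,4):dx=-7,dy=+5->D; (1,5):dx=-3,dy=-12->C
  (1,6):dx=-1,dy=-11->C; (1,7):dx=-12,dy=-3->C; (1,8):dx=-8,dy=-8->C; (1,9):dx=-4,dy=+3->D
  (1,10):dx=-10,dy=-6->C; (2,3):dx=-6,dy=+6->D; (2,4):dx=-8,dy=+9->D; (2,5):dx=-4,dy=-8->C
  (2,6):dx=-2,dy=-7->C; (2,7):dx=-13,dy=+1->D; (2,8):dx=-9,dy=-4->C; (2,9):dx=-5,dy=+7->D
  (2,10):dx=-11,dy=-2->C; (3,4):dx=-2,dy=+3->D; (3,5):dx=+2,dy=-14->D; (3,6):dx=+4,dy=-13->D
  (3,7):dx=-7,dy=-5->C; (3,8):dx=-3,dy=-10->C; (3,9):dx=+1,dy=+1->C; (3,10):dx=-5,dy=-8->C
  (4,5):dx=+4,dy=-17->D; (4,6):dx=+6,dy=-16->D; (4,7):dx=-5,dy=-8->C; (4,8):dx=-1,dy=-13->C
  (4,9):dx=+3,dy=-2->D; (4,10):dx=-3,dy=-11->C; (5,6):dx=+2,dy=+1->C; (5,7):dx=-9,dy=+9->D
  (5,8):dx=-5,dy=+4->D; (5,9):dx=-1,dy=+15->D; (5,10):dx=-7,dy=+6->D; (6,7):dx=-11,dy=+8->D
  (6,8):dx=-7,dy=+3->D; (6,9):dx=-3,dy=+14->D; (6,10):dx=-9,dy=+5->D; (7,8):dx=+4,dy=-5->D
  (7,9):dx=+8,dy=+6->C; (7,10):dx=+2,dy=-3->D; (8,9):dx=+4,dy=+11->C; (8,10):dx=-2,dy=+2->D
  (9,10):dx=-6,dy=-9->C
Step 2: C = 20, D = 25, total pairs = 45.
Step 3: tau = (C - D)/(n(n-1)/2) = (20 - 25)/45 = -0.111111.
Step 4: Exact two-sided p-value (enumerate n! = 3628800 permutations of y under H0): p = 0.727490.
Step 5: alpha = 0.05. fail to reject H0.

tau_b = -0.1111 (C=20, D=25), p = 0.727490, fail to reject H0.


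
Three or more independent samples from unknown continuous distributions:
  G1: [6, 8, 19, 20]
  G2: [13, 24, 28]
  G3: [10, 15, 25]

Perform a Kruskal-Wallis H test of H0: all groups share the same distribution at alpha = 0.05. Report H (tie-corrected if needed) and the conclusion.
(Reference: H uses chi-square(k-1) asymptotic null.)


Step 1: Combine all N = 10 observations and assign midranks.
sorted (value, group, rank): (6,G1,1), (8,G1,2), (10,G3,3), (13,G2,4), (15,G3,5), (19,G1,6), (20,G1,7), (24,G2,8), (25,G3,9), (28,G2,10)
Step 2: Sum ranks within each group.
R_1 = 16 (n_1 = 4)
R_2 = 22 (n_2 = 3)
R_3 = 17 (n_3 = 3)
Step 3: H = 12/(N(N+1)) * sum(R_i^2/n_i) - 3(N+1)
     = 12/(10*11) * (16^2/4 + 22^2/3 + 17^2/3) - 3*11
     = 0.109091 * 321.667 - 33
     = 2.090909.
Step 4: No ties, so H is used without correction.
Step 5: Under H0, H ~ chi^2(2); p-value = 0.351532.
Step 6: alpha = 0.05. fail to reject H0.

H = 2.0909, df = 2, p = 0.351532, fail to reject H0.


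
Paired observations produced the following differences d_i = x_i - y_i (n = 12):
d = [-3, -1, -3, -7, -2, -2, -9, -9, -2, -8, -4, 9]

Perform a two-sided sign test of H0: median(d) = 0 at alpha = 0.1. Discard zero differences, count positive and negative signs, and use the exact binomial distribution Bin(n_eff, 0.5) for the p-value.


Step 1: Discard zero differences. Original n = 12; n_eff = number of nonzero differences = 12.
Nonzero differences (with sign): -3, -1, -3, -7, -2, -2, -9, -9, -2, -8, -4, +9
Step 2: Count signs: positive = 1, negative = 11.
Step 3: Under H0: P(positive) = 0.5, so the number of positives S ~ Bin(12, 0.5).
Step 4: Two-sided exact p-value = sum of Bin(12,0.5) probabilities at or below the observed probability = 0.006348.
Step 5: alpha = 0.1. reject H0.

n_eff = 12, pos = 1, neg = 11, p = 0.006348, reject H0.


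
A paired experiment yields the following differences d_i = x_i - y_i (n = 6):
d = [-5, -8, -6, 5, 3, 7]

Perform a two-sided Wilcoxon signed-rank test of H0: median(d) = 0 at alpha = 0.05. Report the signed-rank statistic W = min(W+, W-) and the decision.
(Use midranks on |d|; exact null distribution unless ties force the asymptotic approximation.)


Step 1: Drop any zero differences (none here) and take |d_i|.
|d| = [5, 8, 6, 5, 3, 7]
Step 2: Midrank |d_i| (ties get averaged ranks).
ranks: |5|->2.5, |8|->6, |6|->4, |5|->2.5, |3|->1, |7|->5
Step 3: Attach original signs; sum ranks with positive sign and with negative sign.
W+ = 2.5 + 1 + 5 = 8.5
W- = 2.5 + 6 + 4 = 12.5
(Check: W+ + W- = 21 should equal n(n+1)/2 = 21.)
Step 4: Test statistic W = min(W+, W-) = 8.5.
Step 5: Ties in |d|, so use the tie-corrected normal approximation.
        E[W] = n(n+1)/4 = 6*7/4 = 10.5.
        Tie groups: |d|=5 (t=2); sum(t^3 - t) = 6.
        Var[W] = n(n+1)(2n+1)/24 - sum(t^3-t)/48 = 546/24 - 6/48 = 22.625.
        z = (W - E[W]) / sqrt(Var[W]) = (8.5 - 10.5) / 4.7566 = -0.4205.
        Two-sided p = 2*Phi(z) = 0.674142.
Step 6: alpha = 0.05. fail to reject H0.

W+ = 8.5, W- = 12.5, W = min = 8.5, p = 0.674142, fail to reject H0.


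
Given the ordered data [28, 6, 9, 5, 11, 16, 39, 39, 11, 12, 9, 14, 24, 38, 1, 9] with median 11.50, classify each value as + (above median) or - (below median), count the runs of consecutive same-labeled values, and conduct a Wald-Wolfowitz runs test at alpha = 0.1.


Step 1: Compute median = 11.50; label A = above, B = below.
Labels in order: ABBBBAAABABAAABB  (n_A = 8, n_B = 8)
Step 2: Count runs R = 8.
Step 3: Under H0 (random ordering), E[R] = 2*n_A*n_B/(n_A+n_B) + 1 = 2*8*8/16 + 1 = 9.0000.
        Var[R] = 2*n_A*n_B*(2*n_A*n_B - n_A - n_B) / ((n_A+n_B)^2 * (n_A+n_B-1)) = 14336/3840 = 3.7333.
        SD[R] = 1.9322.
Step 4: Continuity-corrected z = (R + 0.5 - E[R]) / SD[R] = (8 + 0.5 - 9.0000) / 1.9322 = -0.2588.
Step 5: Two-sided p-value via normal approximation = 2*(1 - Phi(|z|)) = 0.795809.
Step 6: alpha = 0.1. fail to reject H0.

R = 8, z = -0.2588, p = 0.795809, fail to reject H0.


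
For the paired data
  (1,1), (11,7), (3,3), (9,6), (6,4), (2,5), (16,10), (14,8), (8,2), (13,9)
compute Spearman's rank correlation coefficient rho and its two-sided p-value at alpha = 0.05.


Step 1: Rank x and y separately (midranks; no ties here).
rank(x): 1->1, 11->7, 3->3, 9->6, 6->4, 2->2, 16->10, 14->9, 8->5, 13->8
rank(y): 1->1, 7->7, 3->3, 6->6, 4->4, 5->5, 10->10, 8->8, 2->2, 9->9
Step 2: d_i = R_x(i) - R_y(i); compute d_i^2.
  (1-1)^2=0, (7-7)^2=0, (3-3)^2=0, (6-6)^2=0, (4-4)^2=0, (2-5)^2=9, (10-10)^2=0, (9-8)^2=1, (5-2)^2=9, (8-9)^2=1
sum(d^2) = 20.
Step 3: rho = 1 - 6*20 / (10*(10^2 - 1)) = 1 - 120/990 = 0.878788.
Step 4: Under H0, t = rho * sqrt((n-2)/(1-rho^2)) = 5.2086 ~ t(8).
Step 5: Two-sided p-value from the t-distribution with 8 df = 0.000814.
Step 6: alpha = 0.05. reject H0.

rho = 0.8788, p = 0.000814, reject H0 at alpha = 0.05.


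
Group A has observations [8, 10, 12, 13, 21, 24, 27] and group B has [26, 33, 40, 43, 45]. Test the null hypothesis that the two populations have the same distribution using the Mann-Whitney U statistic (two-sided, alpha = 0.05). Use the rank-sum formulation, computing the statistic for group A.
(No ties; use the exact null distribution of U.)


Step 1: Combine and sort all 12 observations; assign midranks.
sorted (value, group): (8,X), (10,X), (12,X), (13,X), (21,X), (24,X), (26,Y), (27,X), (33,Y), (40,Y), (43,Y), (45,Y)
ranks: 8->1, 10->2, 12->3, 13->4, 21->5, 24->6, 26->7, 27->8, 33->9, 40->10, 43->11, 45->12
Step 2: Rank sum for X: R1 = 1 + 2 + 3 + 4 + 5 + 6 + 8 = 29.
Step 3: U_X = R1 - n1(n1+1)/2 = 29 - 7*8/2 = 29 - 28 = 1.
       U_Y = n1*n2 - U_X = 35 - 1 = 34.
Step 4: No ties, so the exact null distribution of U (based on enumerating the C(12,7) = 792 equally likely rank assignments) gives the two-sided p-value.
Step 5: p-value = 0.005051; compare to alpha = 0.05. reject H0.

U_X = 1, p = 0.005051, reject H0 at alpha = 0.05.


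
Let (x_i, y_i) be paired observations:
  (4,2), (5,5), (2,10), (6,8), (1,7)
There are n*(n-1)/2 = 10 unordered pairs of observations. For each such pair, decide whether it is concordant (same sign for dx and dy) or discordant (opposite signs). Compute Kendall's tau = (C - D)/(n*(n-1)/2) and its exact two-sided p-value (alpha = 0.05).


Step 1: Enumerate the 10 unordered pairs (i,j) with i<j and classify each by sign(x_j-x_i) * sign(y_j-y_i).
  (1,2):dx=+1,dy=+3->C; (1,3):dx=-2,dy=+8->D; (1,4):dx=+2,dy=+6->C; (1,5):dx=-3,dy=+5->D
  (2,3):dx=-3,dy=+5->D; (2,4):dx=+1,dy=+3->C; (2,5):dx=-4,dy=+2->D; (3,4):dx=+4,dy=-2->D
  (3,5):dx=-1,dy=-3->C; (4,5):dx=-5,dy=-1->C
Step 2: C = 5, D = 5, total pairs = 10.
Step 3: tau = (C - D)/(n(n-1)/2) = (5 - 5)/10 = 0.000000.
Step 4: Exact two-sided p-value (enumerate n! = 120 permutations of y under H0): p = 1.000000.
Step 5: alpha = 0.05. fail to reject H0.

tau_b = 0.0000 (C=5, D=5), p = 1.000000, fail to reject H0.


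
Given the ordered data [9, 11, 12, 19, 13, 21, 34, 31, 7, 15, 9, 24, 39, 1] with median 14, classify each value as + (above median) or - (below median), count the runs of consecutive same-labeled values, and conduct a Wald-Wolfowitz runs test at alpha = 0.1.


Step 1: Compute median = 14; label A = above, B = below.
Labels in order: BBBABAAABABAAB  (n_A = 7, n_B = 7)
Step 2: Count runs R = 9.
Step 3: Under H0 (random ordering), E[R] = 2*n_A*n_B/(n_A+n_B) + 1 = 2*7*7/14 + 1 = 8.0000.
        Var[R] = 2*n_A*n_B*(2*n_A*n_B - n_A - n_B) / ((n_A+n_B)^2 * (n_A+n_B-1)) = 8232/2548 = 3.2308.
        SD[R] = 1.7974.
Step 4: Continuity-corrected z = (R - 0.5 - E[R]) / SD[R] = (9 - 0.5 - 8.0000) / 1.7974 = 0.2782.
Step 5: Two-sided p-value via normal approximation = 2*(1 - Phi(|z|)) = 0.780879.
Step 6: alpha = 0.1. fail to reject H0.

R = 9, z = 0.2782, p = 0.780879, fail to reject H0.


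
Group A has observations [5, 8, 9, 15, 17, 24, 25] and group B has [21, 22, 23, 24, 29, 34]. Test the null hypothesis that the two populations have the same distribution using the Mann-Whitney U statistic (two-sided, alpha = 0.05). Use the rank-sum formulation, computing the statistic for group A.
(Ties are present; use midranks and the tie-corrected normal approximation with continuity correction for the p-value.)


Step 1: Combine and sort all 13 observations; assign midranks.
sorted (value, group): (5,X), (8,X), (9,X), (15,X), (17,X), (21,Y), (22,Y), (23,Y), (24,X), (24,Y), (25,X), (29,Y), (34,Y)
ranks: 5->1, 8->2, 9->3, 15->4, 17->5, 21->6, 22->7, 23->8, 24->9.5, 24->9.5, 25->11, 29->12, 34->13
Step 2: Rank sum for X: R1 = 1 + 2 + 3 + 4 + 5 + 9.5 + 11 = 35.5.
Step 3: U_X = R1 - n1(n1+1)/2 = 35.5 - 7*8/2 = 35.5 - 28 = 7.5.
       U_Y = n1*n2 - U_X = 42 - 7.5 = 34.5.
Step 4: Ties are present, so use the tie-corrected normal approximation (with continuity correction) for the p-value.
Step 5: p-value = 0.062928; compare to alpha = 0.05. fail to reject H0.

U_X = 7.5, p = 0.062928, fail to reject H0 at alpha = 0.05.


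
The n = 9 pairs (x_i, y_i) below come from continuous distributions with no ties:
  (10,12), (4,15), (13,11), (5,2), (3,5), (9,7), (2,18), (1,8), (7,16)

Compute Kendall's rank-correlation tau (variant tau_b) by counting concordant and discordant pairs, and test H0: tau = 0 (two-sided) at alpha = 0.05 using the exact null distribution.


Step 1: Enumerate the 36 unordered pairs (i,j) with i<j and classify each by sign(x_j-x_i) * sign(y_j-y_i).
  (1,2):dx=-6,dy=+3->D; (1,3):dx=+3,dy=-1->D; (1,4):dx=-5,dy=-10->C; (1,5):dx=-7,dy=-7->C
  (1,6):dx=-1,dy=-5->C; (1,7):dx=-8,dy=+6->D; (1,8):dx=-9,dy=-4->C; (1,9):dx=-3,dy=+4->D
  (2,3):dx=+9,dy=-4->D; (2,4):dx=+1,dy=-13->D; (2,5):dx=-1,dy=-10->C; (2,6):dx=+5,dy=-8->D
  (2,7):dx=-2,dy=+3->D; (2,8):dx=-3,dy=-7->C; (2,9):dx=+3,dy=+1->C; (3,4):dx=-8,dy=-9->C
  (3,5):dx=-10,dy=-6->C; (3,6):dx=-4,dy=-4->C; (3,7):dx=-11,dy=+7->D; (3,8):dx=-12,dy=-3->C
  (3,9):dx=-6,dy=+5->D; (4,5):dx=-2,dy=+3->D; (4,6):dx=+4,dy=+5->C; (4,7):dx=-3,dy=+16->D
  (4,8):dx=-4,dy=+6->D; (4,9):dx=+2,dy=+14->C; (5,6):dx=+6,dy=+2->C; (5,7):dx=-1,dy=+13->D
  (5,8):dx=-2,dy=+3->D; (5,9):dx=+4,dy=+11->C; (6,7):dx=-7,dy=+11->D; (6,8):dx=-8,dy=+1->D
  (6,9):dx=-2,dy=+9->D; (7,8):dx=-1,dy=-10->C; (7,9):dx=+5,dy=-2->D; (8,9):dx=+6,dy=+8->C
Step 2: C = 17, D = 19, total pairs = 36.
Step 3: tau = (C - D)/(n(n-1)/2) = (17 - 19)/36 = -0.055556.
Step 4: Exact two-sided p-value (enumerate n! = 362880 permutations of y under H0): p = 0.919455.
Step 5: alpha = 0.05. fail to reject H0.

tau_b = -0.0556 (C=17, D=19), p = 0.919455, fail to reject H0.


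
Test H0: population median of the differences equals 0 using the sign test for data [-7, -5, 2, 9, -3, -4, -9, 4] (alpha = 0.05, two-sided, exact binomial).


Step 1: Discard zero differences. Original n = 8; n_eff = number of nonzero differences = 8.
Nonzero differences (with sign): -7, -5, +2, +9, -3, -4, -9, +4
Step 2: Count signs: positive = 3, negative = 5.
Step 3: Under H0: P(positive) = 0.5, so the number of positives S ~ Bin(8, 0.5).
Step 4: Two-sided exact p-value = sum of Bin(8,0.5) probabilities at or below the observed probability = 0.726562.
Step 5: alpha = 0.05. fail to reject H0.

n_eff = 8, pos = 3, neg = 5, p = 0.726562, fail to reject H0.


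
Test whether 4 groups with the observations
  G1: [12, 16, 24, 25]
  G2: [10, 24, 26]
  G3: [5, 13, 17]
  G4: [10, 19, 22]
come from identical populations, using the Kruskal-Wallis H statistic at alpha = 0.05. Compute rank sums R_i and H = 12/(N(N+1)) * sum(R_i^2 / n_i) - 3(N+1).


Step 1: Combine all N = 13 observations and assign midranks.
sorted (value, group, rank): (5,G3,1), (10,G2,2.5), (10,G4,2.5), (12,G1,4), (13,G3,5), (16,G1,6), (17,G3,7), (19,G4,8), (22,G4,9), (24,G1,10.5), (24,G2,10.5), (25,G1,12), (26,G2,13)
Step 2: Sum ranks within each group.
R_1 = 32.5 (n_1 = 4)
R_2 = 26 (n_2 = 3)
R_3 = 13 (n_3 = 3)
R_4 = 19.5 (n_4 = 3)
Step 3: H = 12/(N(N+1)) * sum(R_i^2/n_i) - 3(N+1)
     = 12/(13*14) * (32.5^2/4 + 26^2/3 + 13^2/3 + 19.5^2/3) - 3*14
     = 0.065934 * 672.479 - 42
     = 2.339286.
Step 4: Ties present; correction factor C = 1 - 12/(13^3 - 13) = 0.994505. Corrected H = 2.339286 / 0.994505 = 2.352210.
Step 5: Under H0, H ~ chi^2(3); p-value = 0.502593.
Step 6: alpha = 0.05. fail to reject H0.

H = 2.3522, df = 3, p = 0.502593, fail to reject H0.


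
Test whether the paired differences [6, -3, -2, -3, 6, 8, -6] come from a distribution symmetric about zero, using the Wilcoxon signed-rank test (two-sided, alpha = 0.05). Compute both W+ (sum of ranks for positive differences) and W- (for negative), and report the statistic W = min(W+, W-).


Step 1: Drop any zero differences (none here) and take |d_i|.
|d| = [6, 3, 2, 3, 6, 8, 6]
Step 2: Midrank |d_i| (ties get averaged ranks).
ranks: |6|->5, |3|->2.5, |2|->1, |3|->2.5, |6|->5, |8|->7, |6|->5
Step 3: Attach original signs; sum ranks with positive sign and with negative sign.
W+ = 5 + 5 + 7 = 17
W- = 2.5 + 1 + 2.5 + 5 = 11
(Check: W+ + W- = 28 should equal n(n+1)/2 = 28.)
Step 4: Test statistic W = min(W+, W-) = 11.
Step 5: Ties in |d|, so use the tie-corrected normal approximation.
        E[W] = n(n+1)/4 = 7*8/4 = 14.
        Tie groups: |d|=3 (t=2), |d|=6 (t=3); sum(t^3 - t) = 30.
        Var[W] = n(n+1)(2n+1)/24 - sum(t^3-t)/48 = 840/24 - 30/48 = 34.375.
        z = (W - E[W]) / sqrt(Var[W]) = (11 - 14) / 5.8630 = -0.5117.
        Two-sided p = 2*Phi(z) = 0.608874.
Step 6: alpha = 0.05. fail to reject H0.

W+ = 17, W- = 11, W = min = 11, p = 0.608874, fail to reject H0.


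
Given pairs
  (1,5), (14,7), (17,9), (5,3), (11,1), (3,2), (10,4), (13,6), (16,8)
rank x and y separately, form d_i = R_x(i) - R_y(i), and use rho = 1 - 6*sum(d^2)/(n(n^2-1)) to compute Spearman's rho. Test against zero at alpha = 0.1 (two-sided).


Step 1: Rank x and y separately (midranks; no ties here).
rank(x): 1->1, 14->7, 17->9, 5->3, 11->5, 3->2, 10->4, 13->6, 16->8
rank(y): 5->5, 7->7, 9->9, 3->3, 1->1, 2->2, 4->4, 6->6, 8->8
Step 2: d_i = R_x(i) - R_y(i); compute d_i^2.
  (1-5)^2=16, (7-7)^2=0, (9-9)^2=0, (3-3)^2=0, (5-1)^2=16, (2-2)^2=0, (4-4)^2=0, (6-6)^2=0, (8-8)^2=0
sum(d^2) = 32.
Step 3: rho = 1 - 6*32 / (9*(9^2 - 1)) = 1 - 192/720 = 0.733333.
Step 4: Under H0, t = rho * sqrt((n-2)/(1-rho^2)) = 2.8538 ~ t(7).
Step 5: Two-sided p-value from the t-distribution with 7 df = 0.024554.
Step 6: alpha = 0.1. reject H0.

rho = 0.7333, p = 0.024554, reject H0 at alpha = 0.1.


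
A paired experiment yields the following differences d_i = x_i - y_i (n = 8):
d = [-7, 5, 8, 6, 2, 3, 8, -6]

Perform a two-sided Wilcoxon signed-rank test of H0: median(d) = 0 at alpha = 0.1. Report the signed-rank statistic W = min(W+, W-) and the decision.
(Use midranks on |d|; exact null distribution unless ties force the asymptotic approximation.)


Step 1: Drop any zero differences (none here) and take |d_i|.
|d| = [7, 5, 8, 6, 2, 3, 8, 6]
Step 2: Midrank |d_i| (ties get averaged ranks).
ranks: |7|->6, |5|->3, |8|->7.5, |6|->4.5, |2|->1, |3|->2, |8|->7.5, |6|->4.5
Step 3: Attach original signs; sum ranks with positive sign and with negative sign.
W+ = 3 + 7.5 + 4.5 + 1 + 2 + 7.5 = 25.5
W- = 6 + 4.5 = 10.5
(Check: W+ + W- = 36 should equal n(n+1)/2 = 36.)
Step 4: Test statistic W = min(W+, W-) = 10.5.
Step 5: Ties in |d|, so use the tie-corrected normal approximation.
        E[W] = n(n+1)/4 = 8*9/4 = 18.
        Tie groups: |d|=6 (t=2), |d|=8 (t=2); sum(t^3 - t) = 12.
        Var[W] = n(n+1)(2n+1)/24 - sum(t^3-t)/48 = 1224/24 - 12/48 = 50.75.
        z = (W - E[W]) / sqrt(Var[W]) = (10.5 - 18) / 7.1239 = -1.0528.
        Two-sided p = 2*Phi(z) = 0.292436.
Step 6: alpha = 0.1. fail to reject H0.

W+ = 25.5, W- = 10.5, W = min = 10.5, p = 0.292436, fail to reject H0.


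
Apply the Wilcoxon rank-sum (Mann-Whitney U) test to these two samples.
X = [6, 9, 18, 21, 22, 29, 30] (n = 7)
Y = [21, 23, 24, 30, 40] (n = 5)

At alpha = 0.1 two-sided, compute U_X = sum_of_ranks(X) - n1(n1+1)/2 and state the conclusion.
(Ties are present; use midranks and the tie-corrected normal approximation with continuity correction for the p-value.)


Step 1: Combine and sort all 12 observations; assign midranks.
sorted (value, group): (6,X), (9,X), (18,X), (21,X), (21,Y), (22,X), (23,Y), (24,Y), (29,X), (30,X), (30,Y), (40,Y)
ranks: 6->1, 9->2, 18->3, 21->4.5, 21->4.5, 22->6, 23->7, 24->8, 29->9, 30->10.5, 30->10.5, 40->12
Step 2: Rank sum for X: R1 = 1 + 2 + 3 + 4.5 + 6 + 9 + 10.5 = 36.
Step 3: U_X = R1 - n1(n1+1)/2 = 36 - 7*8/2 = 36 - 28 = 8.
       U_Y = n1*n2 - U_X = 35 - 8 = 27.
Step 4: Ties are present, so use the tie-corrected normal approximation (with continuity correction) for the p-value.
Step 5: p-value = 0.142449; compare to alpha = 0.1. fail to reject H0.

U_X = 8, p = 0.142449, fail to reject H0 at alpha = 0.1.


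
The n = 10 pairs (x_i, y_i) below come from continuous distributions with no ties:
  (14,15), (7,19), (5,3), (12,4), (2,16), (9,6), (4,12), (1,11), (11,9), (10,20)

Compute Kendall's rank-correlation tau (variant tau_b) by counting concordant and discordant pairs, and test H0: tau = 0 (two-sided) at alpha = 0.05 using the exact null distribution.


Step 1: Enumerate the 45 unordered pairs (i,j) with i<j and classify each by sign(x_j-x_i) * sign(y_j-y_i).
  (1,2):dx=-7,dy=+4->D; (1,3):dx=-9,dy=-12->C; (1,4):dx=-2,dy=-11->C; (1,5):dx=-12,dy=+1->D
  (1,6):dx=-5,dy=-9->C; (1,7):dx=-10,dy=-3->C; (1,8):dx=-13,dy=-4->C; (1,9):dx=-3,dy=-6->C
  (1,10):dx=-4,dy=+5->D; (2,3):dx=-2,dy=-16->C; (2,4):dx=+5,dy=-15->D; (2,5):dx=-5,dy=-3->C
  (2,6):dx=+2,dy=-13->D; (2,7):dx=-3,dy=-7->C; (2,8):dx=-6,dy=-8->C; (2,9):dx=+4,dy=-10->D
  (2,10):dx=+3,dy=+1->C; (3,4):dx=+7,dy=+1->C; (3,5):dx=-3,dy=+13->D; (3,6):dx=+4,dy=+3->C
  (3,7):dx=-1,dy=+9->D; (3,8):dx=-4,dy=+8->D; (3,9):dx=+6,dy=+6->C; (3,10):dx=+5,dy=+17->C
  (4,5):dx=-10,dy=+12->D; (4,6):dx=-3,dy=+2->D; (4,7):dx=-8,dy=+8->D; (4,8):dx=-11,dy=+7->D
  (4,9):dx=-1,dy=+5->D; (4,10):dx=-2,dy=+16->D; (5,6):dx=+7,dy=-10->D; (5,7):dx=+2,dy=-4->D
  (5,8):dx=-1,dy=-5->C; (5,9):dx=+9,dy=-7->D; (5,10):dx=+8,dy=+4->C; (6,7):dx=-5,dy=+6->D
  (6,8):dx=-8,dy=+5->D; (6,9):dx=+2,dy=+3->C; (6,10):dx=+1,dy=+14->C; (7,8):dx=-3,dy=-1->C
  (7,9):dx=+7,dy=-3->D; (7,10):dx=+6,dy=+8->C; (8,9):dx=+10,dy=-2->D; (8,10):dx=+9,dy=+9->C
  (9,10):dx=-1,dy=+11->D
Step 2: C = 22, D = 23, total pairs = 45.
Step 3: tau = (C - D)/(n(n-1)/2) = (22 - 23)/45 = -0.022222.
Step 4: Exact two-sided p-value (enumerate n! = 3628800 permutations of y under H0): p = 1.000000.
Step 5: alpha = 0.05. fail to reject H0.

tau_b = -0.0222 (C=22, D=23), p = 1.000000, fail to reject H0.


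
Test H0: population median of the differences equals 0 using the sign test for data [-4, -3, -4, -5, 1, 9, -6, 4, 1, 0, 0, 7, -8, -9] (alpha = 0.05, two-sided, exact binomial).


Step 1: Discard zero differences. Original n = 14; n_eff = number of nonzero differences = 12.
Nonzero differences (with sign): -4, -3, -4, -5, +1, +9, -6, +4, +1, +7, -8, -9
Step 2: Count signs: positive = 5, negative = 7.
Step 3: Under H0: P(positive) = 0.5, so the number of positives S ~ Bin(12, 0.5).
Step 4: Two-sided exact p-value = sum of Bin(12,0.5) probabilities at or below the observed probability = 0.774414.
Step 5: alpha = 0.05. fail to reject H0.

n_eff = 12, pos = 5, neg = 7, p = 0.774414, fail to reject H0.


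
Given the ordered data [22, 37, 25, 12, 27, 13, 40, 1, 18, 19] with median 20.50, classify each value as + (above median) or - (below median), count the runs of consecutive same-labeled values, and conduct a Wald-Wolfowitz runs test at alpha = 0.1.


Step 1: Compute median = 20.50; label A = above, B = below.
Labels in order: AAABABABBB  (n_A = 5, n_B = 5)
Step 2: Count runs R = 6.
Step 3: Under H0 (random ordering), E[R] = 2*n_A*n_B/(n_A+n_B) + 1 = 2*5*5/10 + 1 = 6.0000.
        Var[R] = 2*n_A*n_B*(2*n_A*n_B - n_A - n_B) / ((n_A+n_B)^2 * (n_A+n_B-1)) = 2000/900 = 2.2222.
        SD[R] = 1.4907.
Step 4: R = E[R], so z = 0 with no continuity correction.
Step 5: Two-sided p-value via normal approximation = 2*(1 - Phi(|z|)) = 1.000000.
Step 6: alpha = 0.1. fail to reject H0.

R = 6, z = 0.0000, p = 1.000000, fail to reject H0.


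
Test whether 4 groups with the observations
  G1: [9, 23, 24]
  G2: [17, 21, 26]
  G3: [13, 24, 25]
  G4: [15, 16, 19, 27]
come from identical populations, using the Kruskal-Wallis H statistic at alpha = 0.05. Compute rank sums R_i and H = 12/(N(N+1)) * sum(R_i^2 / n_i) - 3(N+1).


Step 1: Combine all N = 13 observations and assign midranks.
sorted (value, group, rank): (9,G1,1), (13,G3,2), (15,G4,3), (16,G4,4), (17,G2,5), (19,G4,6), (21,G2,7), (23,G1,8), (24,G1,9.5), (24,G3,9.5), (25,G3,11), (26,G2,12), (27,G4,13)
Step 2: Sum ranks within each group.
R_1 = 18.5 (n_1 = 3)
R_2 = 24 (n_2 = 3)
R_3 = 22.5 (n_3 = 3)
R_4 = 26 (n_4 = 4)
Step 3: H = 12/(N(N+1)) * sum(R_i^2/n_i) - 3(N+1)
     = 12/(13*14) * (18.5^2/3 + 24^2/3 + 22.5^2/3 + 26^2/4) - 3*14
     = 0.065934 * 643.833 - 42
     = 0.450549.
Step 4: Ties present; correction factor C = 1 - 6/(13^3 - 13) = 0.997253. Corrected H = 0.450549 / 0.997253 = 0.451791.
Step 5: Under H0, H ~ chi^2(3); p-value = 0.929348.
Step 6: alpha = 0.05. fail to reject H0.

H = 0.4518, df = 3, p = 0.929348, fail to reject H0.
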